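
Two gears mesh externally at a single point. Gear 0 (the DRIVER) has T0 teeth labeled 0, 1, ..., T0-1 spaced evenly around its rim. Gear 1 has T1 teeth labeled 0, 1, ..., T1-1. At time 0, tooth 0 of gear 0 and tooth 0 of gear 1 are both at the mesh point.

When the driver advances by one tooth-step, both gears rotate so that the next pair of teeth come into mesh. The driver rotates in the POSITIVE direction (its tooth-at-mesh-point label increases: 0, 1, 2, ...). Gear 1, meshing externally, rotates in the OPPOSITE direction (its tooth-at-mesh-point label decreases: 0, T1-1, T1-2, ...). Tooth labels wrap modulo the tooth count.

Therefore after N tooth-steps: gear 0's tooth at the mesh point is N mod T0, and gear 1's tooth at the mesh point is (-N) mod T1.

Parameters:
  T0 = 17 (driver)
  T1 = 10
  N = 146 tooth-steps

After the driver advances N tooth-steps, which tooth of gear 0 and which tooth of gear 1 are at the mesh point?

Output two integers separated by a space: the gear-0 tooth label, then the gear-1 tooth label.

Answer: 10 4

Derivation:
Gear 0 (driver, T0=17): tooth at mesh = N mod T0
  146 = 8 * 17 + 10, so 146 mod 17 = 10
  gear 0 tooth = 10
Gear 1 (driven, T1=10): tooth at mesh = (-N) mod T1
  146 = 14 * 10 + 6, so 146 mod 10 = 6
  (-146) mod 10 = (-6) mod 10 = 10 - 6 = 4
Mesh after 146 steps: gear-0 tooth 10 meets gear-1 tooth 4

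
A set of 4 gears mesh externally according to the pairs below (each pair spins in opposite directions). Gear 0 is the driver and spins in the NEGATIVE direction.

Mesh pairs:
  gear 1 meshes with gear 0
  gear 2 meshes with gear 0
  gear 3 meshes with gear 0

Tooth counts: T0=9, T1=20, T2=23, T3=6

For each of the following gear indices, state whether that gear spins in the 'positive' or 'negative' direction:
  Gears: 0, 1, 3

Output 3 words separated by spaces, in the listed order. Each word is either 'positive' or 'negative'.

Answer: negative positive positive

Derivation:
Gear 0 (driver): negative (depth 0)
  gear 1: meshes with gear 0 -> depth 1 -> positive (opposite of gear 0)
  gear 2: meshes with gear 0 -> depth 1 -> positive (opposite of gear 0)
  gear 3: meshes with gear 0 -> depth 1 -> positive (opposite of gear 0)
Queried indices 0, 1, 3 -> negative, positive, positive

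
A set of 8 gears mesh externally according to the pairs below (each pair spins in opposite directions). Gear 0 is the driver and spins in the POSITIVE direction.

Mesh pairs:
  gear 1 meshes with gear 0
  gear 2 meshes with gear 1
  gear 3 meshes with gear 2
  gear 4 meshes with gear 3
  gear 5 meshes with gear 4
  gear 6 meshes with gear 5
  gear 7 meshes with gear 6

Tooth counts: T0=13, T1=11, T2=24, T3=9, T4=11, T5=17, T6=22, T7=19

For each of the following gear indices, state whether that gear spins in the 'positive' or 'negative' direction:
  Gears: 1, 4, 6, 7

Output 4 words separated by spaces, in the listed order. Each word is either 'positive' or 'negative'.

Answer: negative positive positive negative

Derivation:
Gear 0 (driver): positive (depth 0)
  gear 1: meshes with gear 0 -> depth 1 -> negative (opposite of gear 0)
  gear 2: meshes with gear 1 -> depth 2 -> positive (opposite of gear 1)
  gear 3: meshes with gear 2 -> depth 3 -> negative (opposite of gear 2)
  gear 4: meshes with gear 3 -> depth 4 -> positive (opposite of gear 3)
  gear 5: meshes with gear 4 -> depth 5 -> negative (opposite of gear 4)
  gear 6: meshes with gear 5 -> depth 6 -> positive (opposite of gear 5)
  gear 7: meshes with gear 6 -> depth 7 -> negative (opposite of gear 6)
Queried indices 1, 4, 6, 7 -> negative, positive, positive, negative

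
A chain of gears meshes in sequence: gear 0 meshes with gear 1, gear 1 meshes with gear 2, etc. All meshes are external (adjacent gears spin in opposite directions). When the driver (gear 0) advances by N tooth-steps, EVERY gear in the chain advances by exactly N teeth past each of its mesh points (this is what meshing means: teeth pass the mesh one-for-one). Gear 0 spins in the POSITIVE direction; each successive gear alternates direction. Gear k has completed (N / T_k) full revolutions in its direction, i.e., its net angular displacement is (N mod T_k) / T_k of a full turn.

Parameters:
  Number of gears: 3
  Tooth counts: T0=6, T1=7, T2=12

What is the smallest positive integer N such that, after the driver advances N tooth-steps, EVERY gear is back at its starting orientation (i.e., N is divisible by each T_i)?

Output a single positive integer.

Answer: 84

Derivation:
Gear k returns to start when N is a multiple of T_k.
All gears at start simultaneously when N is a common multiple of [6, 7, 12]; the smallest such N is lcm(6, 7, 12).
Start: lcm = T0 = 6
Fold in T1=7: gcd(6, 7) = 1; lcm(6, 7) = 6 * 7 / 1 = 42 / 1 = 42
Fold in T2=12: gcd(42, 12) = 6; lcm(42, 12) = 42 * 12 / 6 = 504 / 6 = 84
Full cycle length = 84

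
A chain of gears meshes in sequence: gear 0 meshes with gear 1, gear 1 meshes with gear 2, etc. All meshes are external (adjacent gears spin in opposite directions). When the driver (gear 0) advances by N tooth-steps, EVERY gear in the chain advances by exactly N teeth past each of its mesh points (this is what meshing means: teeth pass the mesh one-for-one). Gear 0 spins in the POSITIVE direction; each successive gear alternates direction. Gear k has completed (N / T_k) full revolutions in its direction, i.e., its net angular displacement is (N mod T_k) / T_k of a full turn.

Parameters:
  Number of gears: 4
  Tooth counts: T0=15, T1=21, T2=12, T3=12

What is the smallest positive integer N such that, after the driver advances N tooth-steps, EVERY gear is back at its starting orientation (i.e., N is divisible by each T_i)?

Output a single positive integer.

Gear k returns to start when N is a multiple of T_k.
All gears at start simultaneously when N is a common multiple of [15, 21, 12, 12]; the smallest such N is lcm(15, 21, 12, 12).
Start: lcm = T0 = 15
Fold in T1=21: gcd(15, 21) = 3; lcm(15, 21) = 15 * 21 / 3 = 315 / 3 = 105
Fold in T2=12: gcd(105, 12) = 3; lcm(105, 12) = 105 * 12 / 3 = 1260 / 3 = 420
Fold in T3=12: gcd(420, 12) = 12; lcm(420, 12) = 420 * 12 / 12 = 5040 / 12 = 420
Full cycle length = 420

Answer: 420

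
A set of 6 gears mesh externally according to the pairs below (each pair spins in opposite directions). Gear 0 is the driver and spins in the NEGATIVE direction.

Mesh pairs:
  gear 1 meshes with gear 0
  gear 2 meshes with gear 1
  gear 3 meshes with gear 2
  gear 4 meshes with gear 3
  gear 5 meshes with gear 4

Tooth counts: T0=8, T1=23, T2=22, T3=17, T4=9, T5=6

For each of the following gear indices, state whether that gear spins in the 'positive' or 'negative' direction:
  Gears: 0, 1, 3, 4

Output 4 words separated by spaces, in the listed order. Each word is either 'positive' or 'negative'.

Gear 0 (driver): negative (depth 0)
  gear 1: meshes with gear 0 -> depth 1 -> positive (opposite of gear 0)
  gear 2: meshes with gear 1 -> depth 2 -> negative (opposite of gear 1)
  gear 3: meshes with gear 2 -> depth 3 -> positive (opposite of gear 2)
  gear 4: meshes with gear 3 -> depth 4 -> negative (opposite of gear 3)
  gear 5: meshes with gear 4 -> depth 5 -> positive (opposite of gear 4)
Queried indices 0, 1, 3, 4 -> negative, positive, positive, negative

Answer: negative positive positive negative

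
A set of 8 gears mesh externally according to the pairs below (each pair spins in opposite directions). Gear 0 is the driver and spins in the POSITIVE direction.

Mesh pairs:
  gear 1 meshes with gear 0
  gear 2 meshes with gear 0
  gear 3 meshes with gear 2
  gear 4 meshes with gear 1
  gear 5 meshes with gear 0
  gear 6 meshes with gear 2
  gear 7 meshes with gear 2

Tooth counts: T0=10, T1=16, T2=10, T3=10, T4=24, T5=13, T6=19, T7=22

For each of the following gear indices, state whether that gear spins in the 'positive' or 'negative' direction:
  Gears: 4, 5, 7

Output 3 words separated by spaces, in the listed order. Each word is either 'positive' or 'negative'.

Gear 0 (driver): positive (depth 0)
  gear 1: meshes with gear 0 -> depth 1 -> negative (opposite of gear 0)
  gear 2: meshes with gear 0 -> depth 1 -> negative (opposite of gear 0)
  gear 3: meshes with gear 2 -> depth 2 -> positive (opposite of gear 2)
  gear 4: meshes with gear 1 -> depth 2 -> positive (opposite of gear 1)
  gear 5: meshes with gear 0 -> depth 1 -> negative (opposite of gear 0)
  gear 6: meshes with gear 2 -> depth 2 -> positive (opposite of gear 2)
  gear 7: meshes with gear 2 -> depth 2 -> positive (opposite of gear 2)
Queried indices 4, 5, 7 -> positive, negative, positive

Answer: positive negative positive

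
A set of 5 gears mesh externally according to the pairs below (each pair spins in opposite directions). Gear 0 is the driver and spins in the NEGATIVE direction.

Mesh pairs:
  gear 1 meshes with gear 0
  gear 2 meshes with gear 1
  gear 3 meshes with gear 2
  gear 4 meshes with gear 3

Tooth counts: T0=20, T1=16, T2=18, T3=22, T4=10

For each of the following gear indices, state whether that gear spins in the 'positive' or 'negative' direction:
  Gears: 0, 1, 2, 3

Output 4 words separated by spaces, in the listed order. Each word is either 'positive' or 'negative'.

Gear 0 (driver): negative (depth 0)
  gear 1: meshes with gear 0 -> depth 1 -> positive (opposite of gear 0)
  gear 2: meshes with gear 1 -> depth 2 -> negative (opposite of gear 1)
  gear 3: meshes with gear 2 -> depth 3 -> positive (opposite of gear 2)
  gear 4: meshes with gear 3 -> depth 4 -> negative (opposite of gear 3)
Queried indices 0, 1, 2, 3 -> negative, positive, negative, positive

Answer: negative positive negative positive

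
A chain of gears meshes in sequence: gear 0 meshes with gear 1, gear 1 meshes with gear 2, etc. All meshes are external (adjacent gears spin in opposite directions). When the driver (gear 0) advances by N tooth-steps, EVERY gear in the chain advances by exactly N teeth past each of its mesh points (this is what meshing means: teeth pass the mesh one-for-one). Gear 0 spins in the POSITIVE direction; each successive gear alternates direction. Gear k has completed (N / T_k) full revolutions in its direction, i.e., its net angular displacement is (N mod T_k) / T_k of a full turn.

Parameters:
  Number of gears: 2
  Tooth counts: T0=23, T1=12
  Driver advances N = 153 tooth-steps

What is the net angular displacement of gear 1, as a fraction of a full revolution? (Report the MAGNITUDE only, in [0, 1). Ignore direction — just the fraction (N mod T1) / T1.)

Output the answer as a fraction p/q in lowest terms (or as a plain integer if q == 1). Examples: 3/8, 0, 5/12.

Answer: 3/4

Derivation:
Chain of 2 gears, tooth counts: [23, 12]
  gear 0: T0=23, direction=positive, advance = 153 mod 23 = 15 teeth = 15/23 turn
  gear 1: T1=12, direction=negative, advance = 153 mod 12 = 9 teeth = 9/12 turn
Gear 1: 153 mod 12 = 9
Fraction = 9 / 12 = 3/4 (gcd(9,12)=3) = 3/4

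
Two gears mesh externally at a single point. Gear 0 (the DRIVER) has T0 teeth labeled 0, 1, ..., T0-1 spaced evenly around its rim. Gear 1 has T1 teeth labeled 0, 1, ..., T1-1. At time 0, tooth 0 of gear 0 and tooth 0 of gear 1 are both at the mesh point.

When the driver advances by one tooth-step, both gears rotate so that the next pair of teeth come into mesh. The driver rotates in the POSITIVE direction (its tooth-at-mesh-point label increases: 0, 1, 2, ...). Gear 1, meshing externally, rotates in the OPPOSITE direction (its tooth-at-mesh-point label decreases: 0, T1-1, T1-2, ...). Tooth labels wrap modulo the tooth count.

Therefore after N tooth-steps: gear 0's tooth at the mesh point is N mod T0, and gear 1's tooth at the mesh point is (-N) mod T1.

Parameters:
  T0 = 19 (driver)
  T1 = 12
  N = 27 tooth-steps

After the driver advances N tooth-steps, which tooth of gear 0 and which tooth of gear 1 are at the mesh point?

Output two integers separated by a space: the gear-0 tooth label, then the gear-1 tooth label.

Answer: 8 9

Derivation:
Gear 0 (driver, T0=19): tooth at mesh = N mod T0
  27 = 1 * 19 + 8, so 27 mod 19 = 8
  gear 0 tooth = 8
Gear 1 (driven, T1=12): tooth at mesh = (-N) mod T1
  27 = 2 * 12 + 3, so 27 mod 12 = 3
  (-27) mod 12 = (-3) mod 12 = 12 - 3 = 9
Mesh after 27 steps: gear-0 tooth 8 meets gear-1 tooth 9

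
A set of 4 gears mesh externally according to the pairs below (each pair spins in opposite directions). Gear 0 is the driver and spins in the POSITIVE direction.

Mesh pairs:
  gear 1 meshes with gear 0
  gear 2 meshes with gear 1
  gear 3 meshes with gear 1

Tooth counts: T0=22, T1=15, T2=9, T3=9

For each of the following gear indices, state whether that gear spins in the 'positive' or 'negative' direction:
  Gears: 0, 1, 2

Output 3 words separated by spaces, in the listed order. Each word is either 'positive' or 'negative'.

Gear 0 (driver): positive (depth 0)
  gear 1: meshes with gear 0 -> depth 1 -> negative (opposite of gear 0)
  gear 2: meshes with gear 1 -> depth 2 -> positive (opposite of gear 1)
  gear 3: meshes with gear 1 -> depth 2 -> positive (opposite of gear 1)
Queried indices 0, 1, 2 -> positive, negative, positive

Answer: positive negative positive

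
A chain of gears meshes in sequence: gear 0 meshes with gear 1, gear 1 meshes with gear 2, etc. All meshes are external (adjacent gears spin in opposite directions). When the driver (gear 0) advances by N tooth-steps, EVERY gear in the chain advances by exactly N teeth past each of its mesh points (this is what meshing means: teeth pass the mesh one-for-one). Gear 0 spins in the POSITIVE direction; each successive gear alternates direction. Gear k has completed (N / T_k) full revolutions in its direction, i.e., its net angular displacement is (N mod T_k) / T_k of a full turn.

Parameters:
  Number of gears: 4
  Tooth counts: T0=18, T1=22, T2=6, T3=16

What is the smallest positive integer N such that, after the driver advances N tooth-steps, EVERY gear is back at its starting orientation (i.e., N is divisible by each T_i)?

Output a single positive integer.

Gear k returns to start when N is a multiple of T_k.
All gears at start simultaneously when N is a common multiple of [18, 22, 6, 16]; the smallest such N is lcm(18, 22, 6, 16).
Start: lcm = T0 = 18
Fold in T1=22: gcd(18, 22) = 2; lcm(18, 22) = 18 * 22 / 2 = 396 / 2 = 198
Fold in T2=6: gcd(198, 6) = 6; lcm(198, 6) = 198 * 6 / 6 = 1188 / 6 = 198
Fold in T3=16: gcd(198, 16) = 2; lcm(198, 16) = 198 * 16 / 2 = 3168 / 2 = 1584
Full cycle length = 1584

Answer: 1584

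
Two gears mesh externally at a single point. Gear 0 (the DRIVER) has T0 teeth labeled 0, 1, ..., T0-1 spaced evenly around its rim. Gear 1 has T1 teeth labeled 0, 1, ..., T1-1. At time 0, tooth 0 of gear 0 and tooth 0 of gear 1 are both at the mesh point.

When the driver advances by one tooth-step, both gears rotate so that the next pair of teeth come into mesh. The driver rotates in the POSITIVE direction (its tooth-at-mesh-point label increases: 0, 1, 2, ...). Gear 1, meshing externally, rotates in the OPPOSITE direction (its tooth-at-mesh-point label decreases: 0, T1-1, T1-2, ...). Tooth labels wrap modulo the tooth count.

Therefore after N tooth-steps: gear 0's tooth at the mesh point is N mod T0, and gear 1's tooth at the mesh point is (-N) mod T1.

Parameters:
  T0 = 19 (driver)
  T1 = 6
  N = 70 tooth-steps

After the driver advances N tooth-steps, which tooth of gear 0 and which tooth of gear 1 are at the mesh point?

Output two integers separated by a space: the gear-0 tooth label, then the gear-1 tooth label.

Answer: 13 2

Derivation:
Gear 0 (driver, T0=19): tooth at mesh = N mod T0
  70 = 3 * 19 + 13, so 70 mod 19 = 13
  gear 0 tooth = 13
Gear 1 (driven, T1=6): tooth at mesh = (-N) mod T1
  70 = 11 * 6 + 4, so 70 mod 6 = 4
  (-70) mod 6 = (-4) mod 6 = 6 - 4 = 2
Mesh after 70 steps: gear-0 tooth 13 meets gear-1 tooth 2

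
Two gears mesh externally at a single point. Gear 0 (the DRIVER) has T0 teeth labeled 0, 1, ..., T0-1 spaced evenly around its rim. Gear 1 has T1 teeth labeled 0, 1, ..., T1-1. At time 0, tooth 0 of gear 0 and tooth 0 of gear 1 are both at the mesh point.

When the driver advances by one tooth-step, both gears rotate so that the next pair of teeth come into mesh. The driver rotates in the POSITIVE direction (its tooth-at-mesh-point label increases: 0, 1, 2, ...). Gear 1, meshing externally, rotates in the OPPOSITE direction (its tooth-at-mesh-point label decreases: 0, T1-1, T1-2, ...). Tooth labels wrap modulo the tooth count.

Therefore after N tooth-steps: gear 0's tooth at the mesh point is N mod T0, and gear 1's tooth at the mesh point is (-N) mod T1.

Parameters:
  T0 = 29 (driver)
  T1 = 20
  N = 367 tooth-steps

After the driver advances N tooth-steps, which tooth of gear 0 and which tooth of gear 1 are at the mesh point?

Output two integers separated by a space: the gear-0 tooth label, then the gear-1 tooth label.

Answer: 19 13

Derivation:
Gear 0 (driver, T0=29): tooth at mesh = N mod T0
  367 = 12 * 29 + 19, so 367 mod 29 = 19
  gear 0 tooth = 19
Gear 1 (driven, T1=20): tooth at mesh = (-N) mod T1
  367 = 18 * 20 + 7, so 367 mod 20 = 7
  (-367) mod 20 = (-7) mod 20 = 20 - 7 = 13
Mesh after 367 steps: gear-0 tooth 19 meets gear-1 tooth 13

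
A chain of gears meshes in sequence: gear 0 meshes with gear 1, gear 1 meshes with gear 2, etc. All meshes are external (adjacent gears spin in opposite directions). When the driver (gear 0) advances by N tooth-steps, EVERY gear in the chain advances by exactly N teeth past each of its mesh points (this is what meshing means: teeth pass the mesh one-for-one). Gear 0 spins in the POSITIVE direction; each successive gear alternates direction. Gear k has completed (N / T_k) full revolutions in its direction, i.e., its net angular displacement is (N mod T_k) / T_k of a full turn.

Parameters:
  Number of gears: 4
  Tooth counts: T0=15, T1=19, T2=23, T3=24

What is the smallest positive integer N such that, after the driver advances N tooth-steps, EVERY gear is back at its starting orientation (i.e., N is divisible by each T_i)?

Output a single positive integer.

Answer: 52440

Derivation:
Gear k returns to start when N is a multiple of T_k.
All gears at start simultaneously when N is a common multiple of [15, 19, 23, 24]; the smallest such N is lcm(15, 19, 23, 24).
Start: lcm = T0 = 15
Fold in T1=19: gcd(15, 19) = 1; lcm(15, 19) = 15 * 19 / 1 = 285 / 1 = 285
Fold in T2=23: gcd(285, 23) = 1; lcm(285, 23) = 285 * 23 / 1 = 6555 / 1 = 6555
Fold in T3=24: gcd(6555, 24) = 3; lcm(6555, 24) = 6555 * 24 / 3 = 157320 / 3 = 52440
Full cycle length = 52440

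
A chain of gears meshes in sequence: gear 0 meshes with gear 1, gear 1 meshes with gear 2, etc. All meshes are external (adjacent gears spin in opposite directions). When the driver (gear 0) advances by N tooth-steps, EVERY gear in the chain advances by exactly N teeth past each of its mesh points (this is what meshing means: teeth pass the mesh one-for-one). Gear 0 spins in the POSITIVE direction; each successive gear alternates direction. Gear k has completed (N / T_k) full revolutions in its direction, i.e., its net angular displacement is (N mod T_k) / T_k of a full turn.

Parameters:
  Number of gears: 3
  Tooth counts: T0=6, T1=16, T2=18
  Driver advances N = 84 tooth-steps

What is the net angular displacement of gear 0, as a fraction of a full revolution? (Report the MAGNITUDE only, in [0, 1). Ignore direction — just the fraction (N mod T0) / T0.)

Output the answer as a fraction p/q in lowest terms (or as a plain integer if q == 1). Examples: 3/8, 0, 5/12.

Answer: 0

Derivation:
Chain of 3 gears, tooth counts: [6, 16, 18]
  gear 0: T0=6, direction=positive, advance = 84 mod 6 = 0 teeth = 0/6 turn
  gear 1: T1=16, direction=negative, advance = 84 mod 16 = 4 teeth = 4/16 turn
  gear 2: T2=18, direction=positive, advance = 84 mod 18 = 12 teeth = 12/18 turn
Gear 0: 84 mod 6 = 0
Fraction = 0 / 6 = 0/1 (gcd(0,6)=6) = 0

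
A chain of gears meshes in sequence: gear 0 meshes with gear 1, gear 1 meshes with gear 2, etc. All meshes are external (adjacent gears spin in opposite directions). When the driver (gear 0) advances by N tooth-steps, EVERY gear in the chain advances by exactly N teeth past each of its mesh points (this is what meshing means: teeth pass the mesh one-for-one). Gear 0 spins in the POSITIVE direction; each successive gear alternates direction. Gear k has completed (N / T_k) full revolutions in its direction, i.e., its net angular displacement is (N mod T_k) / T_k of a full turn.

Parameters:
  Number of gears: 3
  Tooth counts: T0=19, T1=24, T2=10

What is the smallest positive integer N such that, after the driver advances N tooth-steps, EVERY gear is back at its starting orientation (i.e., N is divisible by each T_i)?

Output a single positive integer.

Gear k returns to start when N is a multiple of T_k.
All gears at start simultaneously when N is a common multiple of [19, 24, 10]; the smallest such N is lcm(19, 24, 10).
Start: lcm = T0 = 19
Fold in T1=24: gcd(19, 24) = 1; lcm(19, 24) = 19 * 24 / 1 = 456 / 1 = 456
Fold in T2=10: gcd(456, 10) = 2; lcm(456, 10) = 456 * 10 / 2 = 4560 / 2 = 2280
Full cycle length = 2280

Answer: 2280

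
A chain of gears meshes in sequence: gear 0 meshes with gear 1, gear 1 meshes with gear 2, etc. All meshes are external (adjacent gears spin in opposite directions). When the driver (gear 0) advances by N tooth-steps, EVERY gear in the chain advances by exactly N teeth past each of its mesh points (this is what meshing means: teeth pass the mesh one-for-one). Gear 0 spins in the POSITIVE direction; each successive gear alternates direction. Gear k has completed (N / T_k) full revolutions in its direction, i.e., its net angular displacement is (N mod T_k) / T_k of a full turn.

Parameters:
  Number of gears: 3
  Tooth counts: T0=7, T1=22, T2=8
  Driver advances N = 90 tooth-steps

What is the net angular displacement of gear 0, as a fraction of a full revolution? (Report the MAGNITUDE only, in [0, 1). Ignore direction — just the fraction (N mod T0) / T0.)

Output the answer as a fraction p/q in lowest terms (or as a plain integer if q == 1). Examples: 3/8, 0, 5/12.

Chain of 3 gears, tooth counts: [7, 22, 8]
  gear 0: T0=7, direction=positive, advance = 90 mod 7 = 6 teeth = 6/7 turn
  gear 1: T1=22, direction=negative, advance = 90 mod 22 = 2 teeth = 2/22 turn
  gear 2: T2=8, direction=positive, advance = 90 mod 8 = 2 teeth = 2/8 turn
Gear 0: 90 mod 7 = 6
Fraction = 6 / 7 = 6/7 (gcd(6,7)=1) = 6/7

Answer: 6/7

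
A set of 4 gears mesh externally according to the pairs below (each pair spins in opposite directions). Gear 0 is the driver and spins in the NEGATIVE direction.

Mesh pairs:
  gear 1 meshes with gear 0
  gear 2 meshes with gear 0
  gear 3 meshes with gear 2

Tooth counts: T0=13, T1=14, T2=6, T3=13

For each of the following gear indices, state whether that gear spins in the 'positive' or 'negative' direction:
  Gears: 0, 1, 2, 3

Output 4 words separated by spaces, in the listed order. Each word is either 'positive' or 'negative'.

Answer: negative positive positive negative

Derivation:
Gear 0 (driver): negative (depth 0)
  gear 1: meshes with gear 0 -> depth 1 -> positive (opposite of gear 0)
  gear 2: meshes with gear 0 -> depth 1 -> positive (opposite of gear 0)
  gear 3: meshes with gear 2 -> depth 2 -> negative (opposite of gear 2)
Queried indices 0, 1, 2, 3 -> negative, positive, positive, negative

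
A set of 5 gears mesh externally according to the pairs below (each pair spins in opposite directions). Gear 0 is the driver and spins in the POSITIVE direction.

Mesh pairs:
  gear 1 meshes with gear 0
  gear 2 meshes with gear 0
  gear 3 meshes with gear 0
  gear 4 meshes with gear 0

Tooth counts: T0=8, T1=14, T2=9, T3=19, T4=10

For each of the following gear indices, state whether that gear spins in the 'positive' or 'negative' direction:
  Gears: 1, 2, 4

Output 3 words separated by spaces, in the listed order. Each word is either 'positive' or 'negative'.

Answer: negative negative negative

Derivation:
Gear 0 (driver): positive (depth 0)
  gear 1: meshes with gear 0 -> depth 1 -> negative (opposite of gear 0)
  gear 2: meshes with gear 0 -> depth 1 -> negative (opposite of gear 0)
  gear 3: meshes with gear 0 -> depth 1 -> negative (opposite of gear 0)
  gear 4: meshes with gear 0 -> depth 1 -> negative (opposite of gear 0)
Queried indices 1, 2, 4 -> negative, negative, negative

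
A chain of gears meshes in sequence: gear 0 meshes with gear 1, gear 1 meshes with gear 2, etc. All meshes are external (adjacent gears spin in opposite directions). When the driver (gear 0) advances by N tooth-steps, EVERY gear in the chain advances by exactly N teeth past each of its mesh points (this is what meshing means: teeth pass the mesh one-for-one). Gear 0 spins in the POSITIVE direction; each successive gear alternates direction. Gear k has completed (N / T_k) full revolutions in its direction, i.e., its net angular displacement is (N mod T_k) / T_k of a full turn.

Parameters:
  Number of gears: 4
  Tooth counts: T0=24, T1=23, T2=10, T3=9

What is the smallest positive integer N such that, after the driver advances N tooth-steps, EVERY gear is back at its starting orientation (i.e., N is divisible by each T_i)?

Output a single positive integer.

Gear k returns to start when N is a multiple of T_k.
All gears at start simultaneously when N is a common multiple of [24, 23, 10, 9]; the smallest such N is lcm(24, 23, 10, 9).
Start: lcm = T0 = 24
Fold in T1=23: gcd(24, 23) = 1; lcm(24, 23) = 24 * 23 / 1 = 552 / 1 = 552
Fold in T2=10: gcd(552, 10) = 2; lcm(552, 10) = 552 * 10 / 2 = 5520 / 2 = 2760
Fold in T3=9: gcd(2760, 9) = 3; lcm(2760, 9) = 2760 * 9 / 3 = 24840 / 3 = 8280
Full cycle length = 8280

Answer: 8280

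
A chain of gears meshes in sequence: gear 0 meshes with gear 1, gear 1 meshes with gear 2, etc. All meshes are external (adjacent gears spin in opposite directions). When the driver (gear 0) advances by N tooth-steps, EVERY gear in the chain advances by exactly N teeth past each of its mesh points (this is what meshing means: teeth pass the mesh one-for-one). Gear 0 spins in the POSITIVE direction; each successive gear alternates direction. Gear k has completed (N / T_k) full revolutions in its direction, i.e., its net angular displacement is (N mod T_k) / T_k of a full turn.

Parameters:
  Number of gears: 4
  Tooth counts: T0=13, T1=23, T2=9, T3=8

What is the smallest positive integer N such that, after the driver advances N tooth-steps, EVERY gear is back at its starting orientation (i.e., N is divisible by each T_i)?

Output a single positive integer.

Gear k returns to start when N is a multiple of T_k.
All gears at start simultaneously when N is a common multiple of [13, 23, 9, 8]; the smallest such N is lcm(13, 23, 9, 8).
Start: lcm = T0 = 13
Fold in T1=23: gcd(13, 23) = 1; lcm(13, 23) = 13 * 23 / 1 = 299 / 1 = 299
Fold in T2=9: gcd(299, 9) = 1; lcm(299, 9) = 299 * 9 / 1 = 2691 / 1 = 2691
Fold in T3=8: gcd(2691, 8) = 1; lcm(2691, 8) = 2691 * 8 / 1 = 21528 / 1 = 21528
Full cycle length = 21528

Answer: 21528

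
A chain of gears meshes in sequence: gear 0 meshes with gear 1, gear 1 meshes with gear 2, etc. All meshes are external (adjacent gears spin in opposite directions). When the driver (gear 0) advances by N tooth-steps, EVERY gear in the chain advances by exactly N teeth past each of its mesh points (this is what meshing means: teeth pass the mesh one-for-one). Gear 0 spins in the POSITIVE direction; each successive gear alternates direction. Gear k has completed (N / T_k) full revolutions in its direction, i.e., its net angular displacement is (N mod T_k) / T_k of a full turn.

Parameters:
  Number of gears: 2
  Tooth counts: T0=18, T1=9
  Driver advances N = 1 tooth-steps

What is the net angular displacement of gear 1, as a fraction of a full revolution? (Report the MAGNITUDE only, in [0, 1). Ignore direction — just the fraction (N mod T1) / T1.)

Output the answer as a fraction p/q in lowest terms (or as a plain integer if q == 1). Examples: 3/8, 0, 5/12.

Chain of 2 gears, tooth counts: [18, 9]
  gear 0: T0=18, direction=positive, advance = 1 mod 18 = 1 teeth = 1/18 turn
  gear 1: T1=9, direction=negative, advance = 1 mod 9 = 1 teeth = 1/9 turn
Gear 1: 1 mod 9 = 1
Fraction = 1 / 9 = 1/9 (gcd(1,9)=1) = 1/9

Answer: 1/9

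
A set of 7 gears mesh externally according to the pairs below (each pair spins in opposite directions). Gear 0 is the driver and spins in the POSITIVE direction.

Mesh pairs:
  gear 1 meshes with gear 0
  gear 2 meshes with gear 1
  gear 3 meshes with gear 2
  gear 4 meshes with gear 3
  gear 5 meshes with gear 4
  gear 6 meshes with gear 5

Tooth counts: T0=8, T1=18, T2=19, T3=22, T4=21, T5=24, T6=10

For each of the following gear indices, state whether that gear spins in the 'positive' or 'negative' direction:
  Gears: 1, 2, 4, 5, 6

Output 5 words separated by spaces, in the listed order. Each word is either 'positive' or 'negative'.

Answer: negative positive positive negative positive

Derivation:
Gear 0 (driver): positive (depth 0)
  gear 1: meshes with gear 0 -> depth 1 -> negative (opposite of gear 0)
  gear 2: meshes with gear 1 -> depth 2 -> positive (opposite of gear 1)
  gear 3: meshes with gear 2 -> depth 3 -> negative (opposite of gear 2)
  gear 4: meshes with gear 3 -> depth 4 -> positive (opposite of gear 3)
  gear 5: meshes with gear 4 -> depth 5 -> negative (opposite of gear 4)
  gear 6: meshes with gear 5 -> depth 6 -> positive (opposite of gear 5)
Queried indices 1, 2, 4, 5, 6 -> negative, positive, positive, negative, positive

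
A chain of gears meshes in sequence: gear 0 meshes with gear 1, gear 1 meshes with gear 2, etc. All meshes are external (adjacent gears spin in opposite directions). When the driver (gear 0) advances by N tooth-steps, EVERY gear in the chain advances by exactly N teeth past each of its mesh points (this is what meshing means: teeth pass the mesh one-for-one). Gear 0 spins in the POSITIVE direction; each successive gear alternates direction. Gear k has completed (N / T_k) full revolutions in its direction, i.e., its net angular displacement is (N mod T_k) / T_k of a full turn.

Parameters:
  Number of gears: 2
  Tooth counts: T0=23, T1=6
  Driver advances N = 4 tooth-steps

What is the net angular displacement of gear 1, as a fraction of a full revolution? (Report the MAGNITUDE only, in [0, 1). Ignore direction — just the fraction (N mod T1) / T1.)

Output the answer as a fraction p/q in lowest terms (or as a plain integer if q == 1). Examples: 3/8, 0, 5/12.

Chain of 2 gears, tooth counts: [23, 6]
  gear 0: T0=23, direction=positive, advance = 4 mod 23 = 4 teeth = 4/23 turn
  gear 1: T1=6, direction=negative, advance = 4 mod 6 = 4 teeth = 4/6 turn
Gear 1: 4 mod 6 = 4
Fraction = 4 / 6 = 2/3 (gcd(4,6)=2) = 2/3

Answer: 2/3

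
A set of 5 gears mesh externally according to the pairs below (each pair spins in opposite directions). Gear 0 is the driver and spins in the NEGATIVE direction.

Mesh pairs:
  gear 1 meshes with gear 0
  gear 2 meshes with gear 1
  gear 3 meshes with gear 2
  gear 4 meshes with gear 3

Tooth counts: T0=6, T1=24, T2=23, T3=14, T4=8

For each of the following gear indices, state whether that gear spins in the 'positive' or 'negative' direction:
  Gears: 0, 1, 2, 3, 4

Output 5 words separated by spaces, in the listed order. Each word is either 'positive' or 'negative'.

Gear 0 (driver): negative (depth 0)
  gear 1: meshes with gear 0 -> depth 1 -> positive (opposite of gear 0)
  gear 2: meshes with gear 1 -> depth 2 -> negative (opposite of gear 1)
  gear 3: meshes with gear 2 -> depth 3 -> positive (opposite of gear 2)
  gear 4: meshes with gear 3 -> depth 4 -> negative (opposite of gear 3)
Queried indices 0, 1, 2, 3, 4 -> negative, positive, negative, positive, negative

Answer: negative positive negative positive negative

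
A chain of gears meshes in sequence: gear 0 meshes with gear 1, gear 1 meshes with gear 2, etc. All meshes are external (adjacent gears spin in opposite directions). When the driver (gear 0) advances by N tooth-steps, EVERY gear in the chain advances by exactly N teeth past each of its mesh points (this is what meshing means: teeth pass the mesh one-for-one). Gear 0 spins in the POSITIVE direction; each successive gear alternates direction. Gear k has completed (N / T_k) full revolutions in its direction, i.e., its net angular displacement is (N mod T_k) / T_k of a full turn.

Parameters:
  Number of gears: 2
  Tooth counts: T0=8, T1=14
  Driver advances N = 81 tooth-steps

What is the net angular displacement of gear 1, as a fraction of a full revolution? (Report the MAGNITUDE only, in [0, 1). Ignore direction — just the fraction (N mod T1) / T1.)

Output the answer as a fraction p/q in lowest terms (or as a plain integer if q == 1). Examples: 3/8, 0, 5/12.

Chain of 2 gears, tooth counts: [8, 14]
  gear 0: T0=8, direction=positive, advance = 81 mod 8 = 1 teeth = 1/8 turn
  gear 1: T1=14, direction=negative, advance = 81 mod 14 = 11 teeth = 11/14 turn
Gear 1: 81 mod 14 = 11
Fraction = 11 / 14 = 11/14 (gcd(11,14)=1) = 11/14

Answer: 11/14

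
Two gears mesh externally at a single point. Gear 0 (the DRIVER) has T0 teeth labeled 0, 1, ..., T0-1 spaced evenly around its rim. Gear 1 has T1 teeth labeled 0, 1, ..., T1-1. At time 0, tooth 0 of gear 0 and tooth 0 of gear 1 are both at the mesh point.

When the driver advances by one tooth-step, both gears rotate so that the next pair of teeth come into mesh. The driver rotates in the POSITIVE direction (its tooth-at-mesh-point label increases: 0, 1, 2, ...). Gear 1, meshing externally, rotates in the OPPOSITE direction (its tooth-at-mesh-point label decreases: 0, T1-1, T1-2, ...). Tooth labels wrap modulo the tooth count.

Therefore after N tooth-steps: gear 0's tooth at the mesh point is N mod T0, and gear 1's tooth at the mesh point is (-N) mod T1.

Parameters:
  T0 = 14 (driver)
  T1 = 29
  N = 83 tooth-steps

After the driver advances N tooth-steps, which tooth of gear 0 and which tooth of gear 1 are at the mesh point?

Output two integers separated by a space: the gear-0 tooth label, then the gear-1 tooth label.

Gear 0 (driver, T0=14): tooth at mesh = N mod T0
  83 = 5 * 14 + 13, so 83 mod 14 = 13
  gear 0 tooth = 13
Gear 1 (driven, T1=29): tooth at mesh = (-N) mod T1
  83 = 2 * 29 + 25, so 83 mod 29 = 25
  (-83) mod 29 = (-25) mod 29 = 29 - 25 = 4
Mesh after 83 steps: gear-0 tooth 13 meets gear-1 tooth 4

Answer: 13 4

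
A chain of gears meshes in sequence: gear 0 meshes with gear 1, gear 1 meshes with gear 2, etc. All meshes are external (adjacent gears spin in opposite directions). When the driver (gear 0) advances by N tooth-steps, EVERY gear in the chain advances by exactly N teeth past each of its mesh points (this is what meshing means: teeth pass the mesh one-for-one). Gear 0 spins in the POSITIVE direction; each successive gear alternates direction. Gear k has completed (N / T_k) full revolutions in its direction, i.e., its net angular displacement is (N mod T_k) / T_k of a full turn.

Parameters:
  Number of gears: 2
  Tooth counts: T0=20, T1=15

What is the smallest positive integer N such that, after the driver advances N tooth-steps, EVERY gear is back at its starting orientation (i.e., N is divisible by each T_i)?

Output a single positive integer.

Answer: 60

Derivation:
Gear k returns to start when N is a multiple of T_k.
All gears at start simultaneously when N is a common multiple of [20, 15]; the smallest such N is lcm(20, 15).
Start: lcm = T0 = 20
Fold in T1=15: gcd(20, 15) = 5; lcm(20, 15) = 20 * 15 / 5 = 300 / 5 = 60
Full cycle length = 60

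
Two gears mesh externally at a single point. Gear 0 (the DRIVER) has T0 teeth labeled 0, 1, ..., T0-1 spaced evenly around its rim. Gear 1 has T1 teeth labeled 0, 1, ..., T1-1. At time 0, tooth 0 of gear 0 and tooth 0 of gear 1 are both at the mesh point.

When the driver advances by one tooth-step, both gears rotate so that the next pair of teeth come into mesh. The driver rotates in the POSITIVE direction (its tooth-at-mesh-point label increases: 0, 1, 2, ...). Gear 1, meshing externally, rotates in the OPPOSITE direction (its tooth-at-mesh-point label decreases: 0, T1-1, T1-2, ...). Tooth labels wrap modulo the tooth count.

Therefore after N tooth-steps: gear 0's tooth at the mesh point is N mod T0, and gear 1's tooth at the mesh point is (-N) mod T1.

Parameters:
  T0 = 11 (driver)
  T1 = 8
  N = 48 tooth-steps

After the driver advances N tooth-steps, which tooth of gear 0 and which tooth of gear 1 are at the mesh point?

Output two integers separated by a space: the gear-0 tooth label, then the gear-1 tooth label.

Answer: 4 0

Derivation:
Gear 0 (driver, T0=11): tooth at mesh = N mod T0
  48 = 4 * 11 + 4, so 48 mod 11 = 4
  gear 0 tooth = 4
Gear 1 (driven, T1=8): tooth at mesh = (-N) mod T1
  48 = 6 * 8 + 0, so 48 mod 8 = 0
  (-48) mod 8 = 0
Mesh after 48 steps: gear-0 tooth 4 meets gear-1 tooth 0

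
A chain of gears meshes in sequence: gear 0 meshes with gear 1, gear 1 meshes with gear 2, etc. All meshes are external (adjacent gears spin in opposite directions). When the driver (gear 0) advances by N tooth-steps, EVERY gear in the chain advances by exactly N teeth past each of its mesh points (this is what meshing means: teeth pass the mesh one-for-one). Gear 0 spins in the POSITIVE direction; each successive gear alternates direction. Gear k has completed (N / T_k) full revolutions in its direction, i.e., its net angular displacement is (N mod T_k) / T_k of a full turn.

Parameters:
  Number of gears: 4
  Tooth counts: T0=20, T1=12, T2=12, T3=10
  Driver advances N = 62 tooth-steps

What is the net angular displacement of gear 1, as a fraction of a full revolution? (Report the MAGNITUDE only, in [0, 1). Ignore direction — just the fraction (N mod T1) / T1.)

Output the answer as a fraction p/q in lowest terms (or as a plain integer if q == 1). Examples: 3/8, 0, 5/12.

Answer: 1/6

Derivation:
Chain of 4 gears, tooth counts: [20, 12, 12, 10]
  gear 0: T0=20, direction=positive, advance = 62 mod 20 = 2 teeth = 2/20 turn
  gear 1: T1=12, direction=negative, advance = 62 mod 12 = 2 teeth = 2/12 turn
  gear 2: T2=12, direction=positive, advance = 62 mod 12 = 2 teeth = 2/12 turn
  gear 3: T3=10, direction=negative, advance = 62 mod 10 = 2 teeth = 2/10 turn
Gear 1: 62 mod 12 = 2
Fraction = 2 / 12 = 1/6 (gcd(2,12)=2) = 1/6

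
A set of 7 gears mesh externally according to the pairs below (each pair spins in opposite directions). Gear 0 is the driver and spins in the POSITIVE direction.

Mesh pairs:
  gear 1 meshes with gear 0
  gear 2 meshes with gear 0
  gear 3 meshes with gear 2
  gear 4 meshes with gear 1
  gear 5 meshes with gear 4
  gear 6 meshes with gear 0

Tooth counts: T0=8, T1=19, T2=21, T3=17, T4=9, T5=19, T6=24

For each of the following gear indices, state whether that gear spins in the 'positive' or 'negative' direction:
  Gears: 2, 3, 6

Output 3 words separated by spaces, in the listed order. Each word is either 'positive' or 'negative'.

Gear 0 (driver): positive (depth 0)
  gear 1: meshes with gear 0 -> depth 1 -> negative (opposite of gear 0)
  gear 2: meshes with gear 0 -> depth 1 -> negative (opposite of gear 0)
  gear 3: meshes with gear 2 -> depth 2 -> positive (opposite of gear 2)
  gear 4: meshes with gear 1 -> depth 2 -> positive (opposite of gear 1)
  gear 5: meshes with gear 4 -> depth 3 -> negative (opposite of gear 4)
  gear 6: meshes with gear 0 -> depth 1 -> negative (opposite of gear 0)
Queried indices 2, 3, 6 -> negative, positive, negative

Answer: negative positive negative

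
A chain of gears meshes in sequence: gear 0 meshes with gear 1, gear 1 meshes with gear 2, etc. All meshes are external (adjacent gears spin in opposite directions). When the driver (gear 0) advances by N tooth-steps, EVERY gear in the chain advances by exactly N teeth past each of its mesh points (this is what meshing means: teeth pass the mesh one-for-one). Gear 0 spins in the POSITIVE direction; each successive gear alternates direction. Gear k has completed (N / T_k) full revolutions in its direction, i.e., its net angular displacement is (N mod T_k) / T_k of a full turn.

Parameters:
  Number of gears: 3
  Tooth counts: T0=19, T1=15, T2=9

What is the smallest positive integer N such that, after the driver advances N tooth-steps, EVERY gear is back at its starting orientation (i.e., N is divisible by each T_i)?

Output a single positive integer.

Gear k returns to start when N is a multiple of T_k.
All gears at start simultaneously when N is a common multiple of [19, 15, 9]; the smallest such N is lcm(19, 15, 9).
Start: lcm = T0 = 19
Fold in T1=15: gcd(19, 15) = 1; lcm(19, 15) = 19 * 15 / 1 = 285 / 1 = 285
Fold in T2=9: gcd(285, 9) = 3; lcm(285, 9) = 285 * 9 / 3 = 2565 / 3 = 855
Full cycle length = 855

Answer: 855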